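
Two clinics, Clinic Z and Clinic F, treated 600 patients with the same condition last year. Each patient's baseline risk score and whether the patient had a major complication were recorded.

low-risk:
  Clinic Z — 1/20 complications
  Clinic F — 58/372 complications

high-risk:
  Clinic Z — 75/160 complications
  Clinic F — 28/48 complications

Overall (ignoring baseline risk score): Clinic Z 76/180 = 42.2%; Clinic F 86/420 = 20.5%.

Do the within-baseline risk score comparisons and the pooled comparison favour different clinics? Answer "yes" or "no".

yes

Within each baseline risk score level (low-risk 5.0% vs 15.6%; high-risk 46.9% vs 58.3%), Clinic Z has the lower rate every time. Pooled: 42.2% vs 20.5% — Clinic F has the lower rate overall. The two comparisons disagree.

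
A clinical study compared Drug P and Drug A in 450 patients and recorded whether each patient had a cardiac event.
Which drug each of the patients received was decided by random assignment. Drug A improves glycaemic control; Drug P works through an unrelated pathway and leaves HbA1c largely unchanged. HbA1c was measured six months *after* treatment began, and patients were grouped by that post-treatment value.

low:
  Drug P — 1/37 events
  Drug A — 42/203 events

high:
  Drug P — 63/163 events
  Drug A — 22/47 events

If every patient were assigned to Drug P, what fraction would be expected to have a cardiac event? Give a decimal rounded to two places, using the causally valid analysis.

Stratifying would compare drugs among patients the drugs themselves sorted into HbA1c groups — a form of selection on an intermediate. The unconditioned pooled rates give the total causal effect.
So P(outcome | do(Drug P)) is just the pooled rate for Drug P: 64/200 = 0.320.

0.32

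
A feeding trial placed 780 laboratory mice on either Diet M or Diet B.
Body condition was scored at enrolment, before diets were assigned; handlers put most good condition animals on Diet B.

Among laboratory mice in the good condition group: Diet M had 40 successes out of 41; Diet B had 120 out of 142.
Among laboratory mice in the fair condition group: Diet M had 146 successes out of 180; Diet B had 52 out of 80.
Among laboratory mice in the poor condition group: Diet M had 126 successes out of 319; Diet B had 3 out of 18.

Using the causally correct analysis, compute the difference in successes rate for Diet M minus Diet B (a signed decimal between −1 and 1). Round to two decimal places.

Diet M is higher inside every starting body condition stratum but Diet B is higher in aggregate. Whether to stratify depends on how starting body condition relates to the diet.
Nothing the diet does changes starting body condition; the imbalance is an allocation artefact. With starting body condition also predicting the outcome, the pooled figure is confounded, and the within-stratum comparison is the causal one.
Adjusting over the population distribution of starting body condition: 0.235·(0.976−0.845) + 0.333·(0.811−0.650) + 0.432·(0.395−0.167) = +0.183.

+0.18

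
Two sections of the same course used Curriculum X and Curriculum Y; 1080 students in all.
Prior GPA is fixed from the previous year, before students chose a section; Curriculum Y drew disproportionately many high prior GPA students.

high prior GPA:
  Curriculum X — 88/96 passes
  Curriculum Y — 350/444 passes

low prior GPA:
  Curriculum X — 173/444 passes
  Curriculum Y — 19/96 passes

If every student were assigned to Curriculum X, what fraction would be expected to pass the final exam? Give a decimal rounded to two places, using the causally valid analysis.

The prior GPA band-specific comparison favours Curriculum X throughout, but the pooled figures favour Curriculum Y. The question is whether to condition on prior GPA band.
Prior GPA band satisfies the back-door criterion: it is not a descendant of the teaching method, and it blocks the spurious path from teaching method to outcome. Adjusting for it (i.e., using the within-prior GPA band rates) gives the causal effect.
Standardising Curriculum X to the population prior GPA band mix: 0.500·88/96 + 0.500·173/444 = 0.653.

0.65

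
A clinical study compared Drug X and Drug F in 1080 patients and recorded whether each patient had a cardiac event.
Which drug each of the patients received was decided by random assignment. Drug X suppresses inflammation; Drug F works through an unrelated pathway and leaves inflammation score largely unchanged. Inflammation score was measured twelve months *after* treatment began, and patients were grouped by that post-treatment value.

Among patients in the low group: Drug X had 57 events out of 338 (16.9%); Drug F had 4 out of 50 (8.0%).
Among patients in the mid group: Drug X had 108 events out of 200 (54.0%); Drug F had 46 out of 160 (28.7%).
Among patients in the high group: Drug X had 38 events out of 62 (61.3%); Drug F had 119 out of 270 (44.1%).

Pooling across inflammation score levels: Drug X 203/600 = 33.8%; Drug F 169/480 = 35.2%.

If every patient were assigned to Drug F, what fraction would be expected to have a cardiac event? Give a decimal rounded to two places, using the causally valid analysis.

0.35

Because the drug influences inflammation score, inflammation score is a post-treatment mediator, not a confounder. Stratifying on it would bias the estimate; the causal effect is the crude pooled difference.
So P(outcome | do(Drug F)) is just the pooled rate for Drug F: 169/480 = 0.352.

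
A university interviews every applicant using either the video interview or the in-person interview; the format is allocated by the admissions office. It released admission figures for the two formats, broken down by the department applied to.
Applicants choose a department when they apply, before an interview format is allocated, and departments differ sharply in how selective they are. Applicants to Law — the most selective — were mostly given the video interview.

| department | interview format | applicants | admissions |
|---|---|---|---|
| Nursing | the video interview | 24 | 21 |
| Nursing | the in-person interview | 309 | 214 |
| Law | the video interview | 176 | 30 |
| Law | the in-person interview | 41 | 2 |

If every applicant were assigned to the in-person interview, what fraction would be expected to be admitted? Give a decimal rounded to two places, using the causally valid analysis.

0.44

The stratified and pooled comparisons disagree (the video interview wins within each department; the in-person interview wins overall), so the answer turns on the causal role of department.
The imbalance in department arose from how applicants were allocated, not from anything the interview format did; and department independently affects the outcome. The pooled gap is confounded — condition on department.
Standardising the in-person interview to the population department mix: 0.605·214/309 + 0.395·2/41 = 0.439.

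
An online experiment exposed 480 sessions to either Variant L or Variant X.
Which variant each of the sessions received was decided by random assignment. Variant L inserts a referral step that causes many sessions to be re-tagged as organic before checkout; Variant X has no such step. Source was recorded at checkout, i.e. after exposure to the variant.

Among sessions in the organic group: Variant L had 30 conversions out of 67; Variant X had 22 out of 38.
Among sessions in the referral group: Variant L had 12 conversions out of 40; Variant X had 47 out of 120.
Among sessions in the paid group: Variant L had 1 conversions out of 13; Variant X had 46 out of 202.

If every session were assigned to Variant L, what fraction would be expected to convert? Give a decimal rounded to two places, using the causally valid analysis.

0.36

The traffic source-specific comparison favours Variant X throughout, but the pooled figures favour Variant L. The question is whether to condition on traffic source.
The distribution of traffic source is itself part of what the variant does — it is an intermediate outcome. Holding it fixed would remove that part of the effect; the total effect is the pooled difference.
So P(outcome | do(Variant L)) is just the pooled rate for Variant L: 43/120 = 0.358.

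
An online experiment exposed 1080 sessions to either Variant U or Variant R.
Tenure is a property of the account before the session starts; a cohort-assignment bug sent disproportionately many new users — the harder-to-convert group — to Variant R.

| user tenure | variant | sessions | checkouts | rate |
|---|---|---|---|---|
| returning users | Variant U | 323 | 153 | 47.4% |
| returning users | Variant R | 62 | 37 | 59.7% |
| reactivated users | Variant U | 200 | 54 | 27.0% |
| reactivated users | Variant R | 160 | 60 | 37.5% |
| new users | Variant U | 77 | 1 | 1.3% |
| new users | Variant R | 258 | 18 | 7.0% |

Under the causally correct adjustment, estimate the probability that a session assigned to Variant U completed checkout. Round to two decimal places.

Within every user tenure level Variant R has the higher rate, yet pooled Variant U does — Simpson's reversal.
User tenure satisfies the back-door criterion: it is not a descendant of the variant, and it blocks the spurious path from variant to outcome. Adjusting for it (i.e., using the within-user tenure rates) gives the causal effect.
Standardising Variant U to the population user tenure mix: 0.356·153/323 + 0.333·54/200 + 0.310·1/77 = 0.263.

0.26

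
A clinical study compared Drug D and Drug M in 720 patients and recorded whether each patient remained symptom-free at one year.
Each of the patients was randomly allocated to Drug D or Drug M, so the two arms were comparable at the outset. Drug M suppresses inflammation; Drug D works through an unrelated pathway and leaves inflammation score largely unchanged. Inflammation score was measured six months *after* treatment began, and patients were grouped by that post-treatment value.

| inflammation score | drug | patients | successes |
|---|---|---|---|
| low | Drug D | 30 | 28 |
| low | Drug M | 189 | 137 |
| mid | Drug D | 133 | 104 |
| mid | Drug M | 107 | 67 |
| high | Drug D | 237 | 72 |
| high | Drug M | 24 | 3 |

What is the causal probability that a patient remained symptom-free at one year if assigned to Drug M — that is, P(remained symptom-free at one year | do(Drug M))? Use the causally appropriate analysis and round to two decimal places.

Inflammation score here is a post-treatment variable shaped by the drug; conditioning on it would introduce bias rather than remove it. The overall comparison is the causal one.
So P(outcome | do(Drug M)) is just the pooled rate for Drug M: 207/320 = 0.647.

0.65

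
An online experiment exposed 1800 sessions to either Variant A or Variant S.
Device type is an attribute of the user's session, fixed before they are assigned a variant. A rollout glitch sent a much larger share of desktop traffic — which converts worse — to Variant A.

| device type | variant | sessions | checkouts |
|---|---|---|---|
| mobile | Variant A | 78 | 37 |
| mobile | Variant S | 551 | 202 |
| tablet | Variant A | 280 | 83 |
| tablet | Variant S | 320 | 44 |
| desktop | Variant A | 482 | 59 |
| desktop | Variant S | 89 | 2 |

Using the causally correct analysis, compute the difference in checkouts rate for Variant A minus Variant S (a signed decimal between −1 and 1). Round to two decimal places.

+0.12

Nothing the variant does changes device type; the imbalance is an allocation artefact. With device type also predicting the outcome, the pooled figure is confounded, and the within-stratum comparison is the causal one.
Adjusting over the population distribution of device type: 0.349·(0.474−0.367) + 0.333·(0.296−0.138) + 0.317·(0.122−0.022) = +0.122.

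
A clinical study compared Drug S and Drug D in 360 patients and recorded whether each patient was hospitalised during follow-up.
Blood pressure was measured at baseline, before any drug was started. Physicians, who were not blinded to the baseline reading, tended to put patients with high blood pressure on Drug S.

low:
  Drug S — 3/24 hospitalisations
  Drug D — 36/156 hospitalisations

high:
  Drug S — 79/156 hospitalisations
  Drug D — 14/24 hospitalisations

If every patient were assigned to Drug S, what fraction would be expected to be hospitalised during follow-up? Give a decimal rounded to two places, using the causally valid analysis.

0.32

Blood pressure differs across drugs for reasons unrelated to any effect of the drug itself, and it separately predicts the outcome — a classic confounder. We must compare within blood pressure levels.
Standardising Drug S to the population blood pressure mix: 0.500·3/24 + 0.500·79/156 = 0.316.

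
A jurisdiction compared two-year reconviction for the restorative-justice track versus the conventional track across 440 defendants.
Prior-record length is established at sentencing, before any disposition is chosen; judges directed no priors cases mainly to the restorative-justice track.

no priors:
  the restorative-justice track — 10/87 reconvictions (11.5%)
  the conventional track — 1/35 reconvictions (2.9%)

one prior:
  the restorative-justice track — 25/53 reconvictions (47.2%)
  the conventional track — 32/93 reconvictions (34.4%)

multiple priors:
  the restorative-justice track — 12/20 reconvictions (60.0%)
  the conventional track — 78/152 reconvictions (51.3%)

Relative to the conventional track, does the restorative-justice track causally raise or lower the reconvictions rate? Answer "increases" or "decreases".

the conventional track is lower inside every prior-record length stratum but the restorative-justice track is lower in aggregate. Whether to stratify depends on how prior-record length relates to the disposition.
Since prior-record length is a pre-existing factor (not a product of the disposition) and it affects the outcome on its own, it is a confounder. The stratified rates, not the pooled rate, identify the causal effect.
Within each level — no priors: 11.5% vs 2.9%; one prior: 47.2% vs 34.4%; multiple priors: 60.0% vs 51.3% — the conventional track is lower every time.

increases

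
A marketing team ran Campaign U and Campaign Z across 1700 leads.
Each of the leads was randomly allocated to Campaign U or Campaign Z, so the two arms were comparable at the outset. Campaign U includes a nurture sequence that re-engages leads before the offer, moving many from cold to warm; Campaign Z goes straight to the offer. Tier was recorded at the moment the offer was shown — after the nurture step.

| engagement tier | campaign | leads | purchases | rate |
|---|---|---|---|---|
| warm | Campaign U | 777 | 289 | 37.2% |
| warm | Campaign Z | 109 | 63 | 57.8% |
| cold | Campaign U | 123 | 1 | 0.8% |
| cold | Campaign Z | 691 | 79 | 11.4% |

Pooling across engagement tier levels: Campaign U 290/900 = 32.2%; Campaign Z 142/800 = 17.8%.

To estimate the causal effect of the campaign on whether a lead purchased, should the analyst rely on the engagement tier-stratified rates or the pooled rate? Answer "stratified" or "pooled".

pooled

Stratifying would compare campaigns among leads the campaigns themselves sorted into engagement tier groups — a form of selection on an intermediate. The unconditioned pooled rates give the total causal effect.
Pooled: Campaign U 32.2% vs Campaign Z 17.8%; Campaign U is higher overall.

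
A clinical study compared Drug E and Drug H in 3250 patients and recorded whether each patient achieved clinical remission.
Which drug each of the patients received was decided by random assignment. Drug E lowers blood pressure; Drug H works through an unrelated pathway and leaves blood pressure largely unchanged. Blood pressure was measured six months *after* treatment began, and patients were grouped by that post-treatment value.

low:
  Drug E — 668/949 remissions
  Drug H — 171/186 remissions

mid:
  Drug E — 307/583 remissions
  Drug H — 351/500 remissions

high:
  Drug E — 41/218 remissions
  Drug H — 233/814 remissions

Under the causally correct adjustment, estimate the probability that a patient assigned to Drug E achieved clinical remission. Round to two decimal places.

0.58

Within every blood pressure level Drug H has the higher rate, yet pooled Drug E does — Simpson's reversal.
Blood pressure here is a post-treatment variable shaped by the drug; conditioning on it would introduce bias rather than remove it. The overall comparison is the causal one.
So P(outcome | do(Drug E)) is just the pooled rate for Drug E: 1016/1750 = 0.581.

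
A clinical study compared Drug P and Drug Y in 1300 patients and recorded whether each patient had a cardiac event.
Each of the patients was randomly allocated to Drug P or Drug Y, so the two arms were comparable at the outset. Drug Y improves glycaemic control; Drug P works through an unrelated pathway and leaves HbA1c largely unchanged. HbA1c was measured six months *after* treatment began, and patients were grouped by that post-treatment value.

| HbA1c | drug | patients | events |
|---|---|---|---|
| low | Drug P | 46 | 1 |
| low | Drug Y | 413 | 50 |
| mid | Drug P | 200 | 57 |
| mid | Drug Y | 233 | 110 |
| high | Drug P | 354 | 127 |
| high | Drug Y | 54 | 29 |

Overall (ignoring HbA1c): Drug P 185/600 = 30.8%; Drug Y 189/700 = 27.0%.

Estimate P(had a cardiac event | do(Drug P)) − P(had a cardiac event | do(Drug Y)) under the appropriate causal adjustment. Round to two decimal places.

+0.04

The HbA1c-specific comparison favours Drug P throughout, but the pooled figures favour Drug Y. The question is whether to condition on HbA1c.
The distribution of HbA1c is itself part of what the drug does — it is an intermediate outcome. Holding it fixed would remove that part of the effect; the total effect is the pooled difference.
The causal difference is the pooled difference: 0.308 − 0.270 = +0.038.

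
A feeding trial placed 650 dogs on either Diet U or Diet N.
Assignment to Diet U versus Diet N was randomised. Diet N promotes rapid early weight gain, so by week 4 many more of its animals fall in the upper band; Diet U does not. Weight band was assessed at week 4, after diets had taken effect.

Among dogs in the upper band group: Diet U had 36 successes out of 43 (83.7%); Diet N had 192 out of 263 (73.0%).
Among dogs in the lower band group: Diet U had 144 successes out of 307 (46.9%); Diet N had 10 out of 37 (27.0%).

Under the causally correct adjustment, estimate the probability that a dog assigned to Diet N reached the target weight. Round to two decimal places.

Because the diet influences week-4 weight band, week-4 weight band is a post-treatment mediator, not a confounder. Stratifying on it would bias the estimate; the causal effect is the crude pooled difference.
So P(outcome | do(Diet N)) is just the pooled rate for Diet N: 202/300 = 0.673.

0.67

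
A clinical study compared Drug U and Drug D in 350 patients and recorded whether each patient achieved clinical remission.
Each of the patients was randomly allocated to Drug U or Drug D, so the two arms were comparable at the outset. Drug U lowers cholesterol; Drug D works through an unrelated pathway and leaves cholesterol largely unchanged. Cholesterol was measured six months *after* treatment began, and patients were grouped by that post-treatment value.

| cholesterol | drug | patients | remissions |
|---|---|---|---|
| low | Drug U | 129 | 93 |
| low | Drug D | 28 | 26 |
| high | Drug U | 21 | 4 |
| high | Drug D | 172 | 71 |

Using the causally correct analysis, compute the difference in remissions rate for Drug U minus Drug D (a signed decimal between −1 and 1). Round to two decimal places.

+0.16

Stratifying would compare drugs among patients the drugs themselves sorted into cholesterol groups — a form of selection on an intermediate. The unconditioned pooled rates give the total causal effect.
The causal difference is the pooled difference: 0.647 − 0.485 = +0.162.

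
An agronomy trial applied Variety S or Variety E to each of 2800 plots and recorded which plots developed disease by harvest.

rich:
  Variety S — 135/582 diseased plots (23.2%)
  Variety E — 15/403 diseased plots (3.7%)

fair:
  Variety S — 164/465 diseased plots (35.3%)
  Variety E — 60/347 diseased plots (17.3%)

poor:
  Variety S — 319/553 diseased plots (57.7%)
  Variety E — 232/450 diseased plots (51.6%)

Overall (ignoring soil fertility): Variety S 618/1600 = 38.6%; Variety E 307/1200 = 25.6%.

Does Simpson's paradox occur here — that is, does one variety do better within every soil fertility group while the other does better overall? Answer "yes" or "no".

Within each soil fertility level (rich 23.2% vs 3.7%; fair 35.3% vs 17.3%; poor 57.7% vs 51.6%), Variety E has the lower rate every time. Pooled: 38.6% vs 25.6% — Variety E has the lower rate overall. They agree.

no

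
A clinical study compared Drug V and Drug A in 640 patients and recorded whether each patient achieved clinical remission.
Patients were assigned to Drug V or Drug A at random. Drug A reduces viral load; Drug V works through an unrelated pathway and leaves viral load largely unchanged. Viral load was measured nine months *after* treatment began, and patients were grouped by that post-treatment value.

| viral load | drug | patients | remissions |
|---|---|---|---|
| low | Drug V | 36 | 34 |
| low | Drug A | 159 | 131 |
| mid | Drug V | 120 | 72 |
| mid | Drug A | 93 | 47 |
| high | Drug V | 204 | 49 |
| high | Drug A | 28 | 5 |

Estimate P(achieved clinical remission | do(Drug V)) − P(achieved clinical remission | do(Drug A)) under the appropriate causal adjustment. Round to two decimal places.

-0.22

The viral load-specific comparison favours Drug V throughout, but the pooled figures favour Drug A. The question is whether to condition on viral load.
Because the drug influences viral load, viral load is a post-treatment mediator, not a confounder. Stratifying on it would bias the estimate; the causal effect is the crude pooled difference.
The causal difference is the pooled difference: 0.431 − 0.654 = -0.223.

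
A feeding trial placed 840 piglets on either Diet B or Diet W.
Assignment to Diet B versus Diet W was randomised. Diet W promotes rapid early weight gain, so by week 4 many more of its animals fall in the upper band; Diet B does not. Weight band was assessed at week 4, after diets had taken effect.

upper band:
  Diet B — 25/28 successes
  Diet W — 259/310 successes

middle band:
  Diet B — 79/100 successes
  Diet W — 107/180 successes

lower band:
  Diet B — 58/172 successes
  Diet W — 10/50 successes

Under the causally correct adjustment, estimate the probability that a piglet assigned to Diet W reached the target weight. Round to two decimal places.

0.70

The distribution of week-4 weight band is itself part of what the diet does — it is an intermediate outcome. Holding it fixed would remove that part of the effect; the total effect is the pooled difference.
So P(outcome | do(Diet W)) is just the pooled rate for Diet W: 376/540 = 0.696.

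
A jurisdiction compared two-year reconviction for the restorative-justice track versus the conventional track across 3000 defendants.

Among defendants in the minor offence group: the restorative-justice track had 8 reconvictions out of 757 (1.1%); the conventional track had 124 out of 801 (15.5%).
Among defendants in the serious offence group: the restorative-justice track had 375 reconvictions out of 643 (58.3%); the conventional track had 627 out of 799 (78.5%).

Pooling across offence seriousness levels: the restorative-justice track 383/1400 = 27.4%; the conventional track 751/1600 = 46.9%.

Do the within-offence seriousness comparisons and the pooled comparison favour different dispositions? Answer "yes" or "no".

no

Within each offence seriousness level (minor offence 1.1% vs 15.5%; serious offence 58.3% vs 78.5%), the restorative-justice track has the lower rate every time. Pooled: 27.4% vs 46.9% — the restorative-justice track has the lower rate overall. They agree.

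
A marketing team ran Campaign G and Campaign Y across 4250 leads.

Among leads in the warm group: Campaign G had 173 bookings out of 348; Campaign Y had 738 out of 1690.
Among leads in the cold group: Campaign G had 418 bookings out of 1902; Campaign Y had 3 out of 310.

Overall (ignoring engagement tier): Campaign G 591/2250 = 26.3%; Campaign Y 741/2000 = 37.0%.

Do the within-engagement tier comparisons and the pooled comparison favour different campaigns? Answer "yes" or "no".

yes

Within each engagement tier level (warm 49.7% vs 43.7%; cold 22.0% vs 1.0%), Campaign G has the higher rate every time. Pooled: 26.3% vs 37.0% — Campaign Y has the higher rate overall. The two comparisons disagree.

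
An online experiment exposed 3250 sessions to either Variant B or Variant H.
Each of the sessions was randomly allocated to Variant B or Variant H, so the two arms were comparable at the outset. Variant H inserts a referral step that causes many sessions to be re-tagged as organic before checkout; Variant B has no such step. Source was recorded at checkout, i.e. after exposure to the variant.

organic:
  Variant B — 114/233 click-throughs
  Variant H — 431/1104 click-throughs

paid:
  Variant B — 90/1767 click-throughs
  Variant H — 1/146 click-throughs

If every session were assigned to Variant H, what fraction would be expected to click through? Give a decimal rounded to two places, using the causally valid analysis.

0.35

Because the variant influences traffic source, traffic source is a post-treatment mediator, not a confounder. Stratifying on it would bias the estimate; the causal effect is the crude pooled difference.
So P(outcome | do(Variant H)) is just the pooled rate for Variant H: 432/1250 = 0.346.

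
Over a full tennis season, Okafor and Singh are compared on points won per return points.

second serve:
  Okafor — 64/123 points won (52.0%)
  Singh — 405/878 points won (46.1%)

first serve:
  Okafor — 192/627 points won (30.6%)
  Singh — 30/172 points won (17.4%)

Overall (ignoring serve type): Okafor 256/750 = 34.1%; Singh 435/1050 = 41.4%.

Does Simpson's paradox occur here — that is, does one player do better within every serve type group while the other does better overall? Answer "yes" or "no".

yes

Within each serve type level (second serve 52.0% vs 46.1%; first serve 30.6% vs 17.4%), Okafor has the higher rate every time. Pooled: 34.1% vs 41.4% — Singh has the higher rate overall. The two comparisons disagree.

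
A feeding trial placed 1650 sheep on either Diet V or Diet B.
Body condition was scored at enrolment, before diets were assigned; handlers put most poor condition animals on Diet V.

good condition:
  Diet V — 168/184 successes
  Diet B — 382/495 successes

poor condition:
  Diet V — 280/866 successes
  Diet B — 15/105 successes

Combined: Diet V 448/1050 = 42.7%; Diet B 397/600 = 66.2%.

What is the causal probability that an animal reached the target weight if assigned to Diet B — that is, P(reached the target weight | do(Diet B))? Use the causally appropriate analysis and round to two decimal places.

Diet V is higher inside every starting body condition stratum but Diet B is higher in aggregate. Whether to stratify depends on how starting body condition relates to the diet.
The imbalance in starting body condition arose from how sheep were allocated, not from anything the diet did; and starting body condition independently affects the outcome. The pooled gap is confounded — condition on starting body condition.
Standardising Diet B to the population starting body condition mix: 0.412·382/495 + 0.588·15/105 = 0.402.

0.40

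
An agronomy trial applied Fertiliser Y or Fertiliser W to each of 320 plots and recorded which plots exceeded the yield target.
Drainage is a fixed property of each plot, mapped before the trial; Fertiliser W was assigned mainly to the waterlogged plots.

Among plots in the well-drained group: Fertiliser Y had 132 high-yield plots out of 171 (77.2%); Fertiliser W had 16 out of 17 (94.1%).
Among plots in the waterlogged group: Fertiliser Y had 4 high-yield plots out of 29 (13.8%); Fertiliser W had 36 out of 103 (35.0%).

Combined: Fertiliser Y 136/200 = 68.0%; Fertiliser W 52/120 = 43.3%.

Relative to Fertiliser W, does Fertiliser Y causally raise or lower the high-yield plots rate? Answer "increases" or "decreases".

The imbalance in field drainage arose from how plots were allocated, not from anything the fertiliser did; and field drainage independently affects the outcome. The pooled gap is confounded — condition on field drainage.
Within each level — well-drained: 77.2% vs 94.1%; waterlogged: 13.8% vs 35.0% — Fertiliser W is higher every time.

decreases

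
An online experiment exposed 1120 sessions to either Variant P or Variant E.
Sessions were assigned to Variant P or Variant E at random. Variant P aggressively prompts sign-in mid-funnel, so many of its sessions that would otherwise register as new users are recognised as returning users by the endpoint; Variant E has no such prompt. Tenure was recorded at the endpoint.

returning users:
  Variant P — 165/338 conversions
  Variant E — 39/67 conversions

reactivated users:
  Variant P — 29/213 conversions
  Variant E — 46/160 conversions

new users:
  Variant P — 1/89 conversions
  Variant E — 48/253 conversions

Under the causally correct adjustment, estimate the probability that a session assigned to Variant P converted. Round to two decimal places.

0.30

Stratifying would compare variants among sessions the variants themselves sorted into user tenure groups — a form of selection on an intermediate. The unconditioned pooled rates give the total causal effect.
So P(outcome | do(Variant P)) is just the pooled rate for Variant P: 195/640 = 0.305.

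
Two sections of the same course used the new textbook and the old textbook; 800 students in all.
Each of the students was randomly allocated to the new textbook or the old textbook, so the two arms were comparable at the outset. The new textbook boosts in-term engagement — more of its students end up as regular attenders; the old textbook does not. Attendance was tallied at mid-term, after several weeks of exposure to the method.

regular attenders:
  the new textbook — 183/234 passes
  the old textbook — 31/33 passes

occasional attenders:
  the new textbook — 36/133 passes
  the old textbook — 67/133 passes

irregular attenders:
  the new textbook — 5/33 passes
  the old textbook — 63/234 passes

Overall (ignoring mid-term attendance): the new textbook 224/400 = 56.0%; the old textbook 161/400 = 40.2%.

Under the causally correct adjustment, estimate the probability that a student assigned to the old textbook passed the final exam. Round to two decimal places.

Because the teaching method influences mid-term attendance, mid-term attendance is a post-treatment mediator, not a confounder. Stratifying on it would bias the estimate; the causal effect is the crude pooled difference.
So P(outcome | do(the old textbook)) is just the pooled rate for the old textbook: 161/400 = 0.403.

0.40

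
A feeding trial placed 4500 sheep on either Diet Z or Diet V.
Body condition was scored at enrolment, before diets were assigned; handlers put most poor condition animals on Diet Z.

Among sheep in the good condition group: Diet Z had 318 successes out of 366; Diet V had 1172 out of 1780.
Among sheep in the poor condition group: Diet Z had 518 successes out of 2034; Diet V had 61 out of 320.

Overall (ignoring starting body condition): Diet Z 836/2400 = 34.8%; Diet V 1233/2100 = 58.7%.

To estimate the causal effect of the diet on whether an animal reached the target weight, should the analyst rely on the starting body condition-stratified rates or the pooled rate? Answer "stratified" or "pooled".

stratified

The starting body condition-specific comparison favours Diet Z throughout, but the pooled figures favour Diet V. The question is whether to condition on starting body condition.
Starting body condition satisfies the back-door criterion: it is not a descendant of the diet, and it blocks the spurious path from diet to outcome. Adjusting for it (i.e., using the within-starting body condition rates) gives the causal effect.
Within each level — good condition: 86.9% vs 65.8%; poor condition: 25.5% vs 19.1% — Diet Z is higher every time.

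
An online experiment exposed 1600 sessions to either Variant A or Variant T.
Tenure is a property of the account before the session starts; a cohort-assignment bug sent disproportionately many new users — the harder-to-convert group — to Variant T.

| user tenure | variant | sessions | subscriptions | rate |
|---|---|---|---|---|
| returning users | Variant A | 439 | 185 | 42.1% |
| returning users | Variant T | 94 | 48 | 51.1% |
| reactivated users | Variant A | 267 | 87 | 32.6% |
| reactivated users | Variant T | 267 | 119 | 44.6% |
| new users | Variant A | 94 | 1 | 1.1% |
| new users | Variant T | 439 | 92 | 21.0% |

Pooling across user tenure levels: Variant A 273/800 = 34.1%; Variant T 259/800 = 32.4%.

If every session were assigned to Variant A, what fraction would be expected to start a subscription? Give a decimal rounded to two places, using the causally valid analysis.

Within every user tenure level Variant T has the higher rate, yet pooled Variant A does — Simpson's reversal.
User tenure is set before the variant has any effect — it is not caused by the variant — and it independently drives the outcome. That makes it a confounder, so the causal comparison is within user tenure levels.
Standardising Variant A to the population user tenure mix: 0.333·185/439 + 0.334·87/267 + 0.333·1/94 = 0.253.

0.25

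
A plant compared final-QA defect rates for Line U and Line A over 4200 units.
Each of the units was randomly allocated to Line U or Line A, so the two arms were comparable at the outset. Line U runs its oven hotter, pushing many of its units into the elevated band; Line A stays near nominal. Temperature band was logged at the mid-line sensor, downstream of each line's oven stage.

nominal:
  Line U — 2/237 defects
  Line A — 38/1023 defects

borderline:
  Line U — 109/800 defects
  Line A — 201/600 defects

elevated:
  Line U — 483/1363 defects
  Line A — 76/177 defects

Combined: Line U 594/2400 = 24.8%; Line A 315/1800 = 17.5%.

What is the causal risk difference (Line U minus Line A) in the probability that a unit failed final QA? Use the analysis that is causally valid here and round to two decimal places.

Within every in-process temperature band level Line U has the lower rate, yet pooled Line A does — Simpson's reversal.
Because the line influences in-process temperature band, in-process temperature band is a post-treatment mediator, not a confounder. Stratifying on it would bias the estimate; the causal effect is the crude pooled difference.
The causal difference is the pooled difference: 0.247 − 0.175 = +0.072.

+0.07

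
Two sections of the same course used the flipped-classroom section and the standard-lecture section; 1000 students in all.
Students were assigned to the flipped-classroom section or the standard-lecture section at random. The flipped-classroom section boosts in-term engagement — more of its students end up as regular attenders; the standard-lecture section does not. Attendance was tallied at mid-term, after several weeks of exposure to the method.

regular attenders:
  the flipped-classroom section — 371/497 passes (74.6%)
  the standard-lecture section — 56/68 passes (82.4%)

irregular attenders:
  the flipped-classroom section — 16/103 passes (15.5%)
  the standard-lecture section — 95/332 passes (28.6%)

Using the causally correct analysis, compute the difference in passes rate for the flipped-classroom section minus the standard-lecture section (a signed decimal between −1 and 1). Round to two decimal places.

the standard-lecture section is higher inside every mid-term attendance stratum but the flipped-classroom section is higher in aggregate. Whether to stratify depends on how mid-term attendance relates to the teaching method.
Mid-term attendance here is a post-treatment variable shaped by the teaching method; conditioning on it would introduce bias rather than remove it. The overall comparison is the causal one.
The causal difference is the pooled difference: 0.645 − 0.378 = +0.268.

+0.27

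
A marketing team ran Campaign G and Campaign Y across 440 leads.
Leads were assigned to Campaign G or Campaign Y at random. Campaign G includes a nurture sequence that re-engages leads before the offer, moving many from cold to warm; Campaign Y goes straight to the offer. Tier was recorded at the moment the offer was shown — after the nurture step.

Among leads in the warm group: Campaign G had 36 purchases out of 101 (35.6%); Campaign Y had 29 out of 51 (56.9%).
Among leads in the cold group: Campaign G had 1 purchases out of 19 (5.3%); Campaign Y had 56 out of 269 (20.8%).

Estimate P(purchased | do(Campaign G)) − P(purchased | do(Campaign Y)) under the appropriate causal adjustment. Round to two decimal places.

+0.04

The distribution of engagement tier is itself part of what the campaign does — it is an intermediate outcome. Holding it fixed would remove that part of the effect; the total effect is the pooled difference.
The causal difference is the pooled difference: 0.308 − 0.266 = +0.043.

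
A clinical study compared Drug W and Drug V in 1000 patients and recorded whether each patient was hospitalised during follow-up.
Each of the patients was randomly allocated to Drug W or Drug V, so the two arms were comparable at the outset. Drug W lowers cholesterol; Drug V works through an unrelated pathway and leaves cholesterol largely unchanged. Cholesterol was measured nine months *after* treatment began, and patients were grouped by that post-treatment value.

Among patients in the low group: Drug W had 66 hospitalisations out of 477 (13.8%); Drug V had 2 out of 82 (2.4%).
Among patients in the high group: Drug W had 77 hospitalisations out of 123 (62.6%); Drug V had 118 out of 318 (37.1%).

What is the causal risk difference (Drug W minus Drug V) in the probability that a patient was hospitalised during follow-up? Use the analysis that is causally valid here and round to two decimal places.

Drug V is lower inside every cholesterol stratum but Drug W is lower in aggregate. Whether to stratify depends on how cholesterol relates to the drug.
Stratifying would compare drugs among patients the drugs themselves sorted into cholesterol groups — a form of selection on an intermediate. The unconditioned pooled rates give the total causal effect.
The causal difference is the pooled difference: 0.238 − 0.300 = -0.062.

-0.06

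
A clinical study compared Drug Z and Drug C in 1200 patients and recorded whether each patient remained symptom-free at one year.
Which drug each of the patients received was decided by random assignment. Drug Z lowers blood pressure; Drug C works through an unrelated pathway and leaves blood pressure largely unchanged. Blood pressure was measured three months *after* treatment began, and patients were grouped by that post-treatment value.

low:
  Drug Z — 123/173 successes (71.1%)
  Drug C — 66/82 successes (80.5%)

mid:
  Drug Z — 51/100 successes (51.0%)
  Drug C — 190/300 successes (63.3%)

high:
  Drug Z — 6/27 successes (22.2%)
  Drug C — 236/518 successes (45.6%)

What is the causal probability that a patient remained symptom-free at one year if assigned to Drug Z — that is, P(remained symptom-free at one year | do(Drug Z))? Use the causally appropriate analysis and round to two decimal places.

Within every blood pressure level Drug C has the higher rate, yet pooled Drug Z does — Simpson's reversal.
The distribution of blood pressure is itself part of what the drug does — it is an intermediate outcome. Holding it fixed would remove that part of the effect; the total effect is the pooled difference.
So P(outcome | do(Drug Z)) is just the pooled rate for Drug Z: 180/300 = 0.600.

0.60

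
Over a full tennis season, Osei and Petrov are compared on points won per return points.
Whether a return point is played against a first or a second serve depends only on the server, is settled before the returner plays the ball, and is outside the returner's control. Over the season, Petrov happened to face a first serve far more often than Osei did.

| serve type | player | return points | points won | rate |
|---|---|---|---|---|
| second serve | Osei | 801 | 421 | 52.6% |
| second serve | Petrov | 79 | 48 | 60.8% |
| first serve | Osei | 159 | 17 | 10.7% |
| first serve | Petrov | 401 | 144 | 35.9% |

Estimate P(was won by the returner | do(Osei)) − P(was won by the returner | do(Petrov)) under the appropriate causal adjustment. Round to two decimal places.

-0.15

Petrov is higher inside every serve type stratum but Osei is higher in aggregate. Whether to stratify depends on how serve type relates to the player.
Since serve type is a pre-existing factor (not a product of the player) and it affects the outcome on its own, it is a confounder. The stratified rates, not the pooled rate, identify the causal effect.
Adjusting over the population distribution of serve type: 0.611·(0.526−0.608) + 0.389·(0.107−0.359) = -0.148.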